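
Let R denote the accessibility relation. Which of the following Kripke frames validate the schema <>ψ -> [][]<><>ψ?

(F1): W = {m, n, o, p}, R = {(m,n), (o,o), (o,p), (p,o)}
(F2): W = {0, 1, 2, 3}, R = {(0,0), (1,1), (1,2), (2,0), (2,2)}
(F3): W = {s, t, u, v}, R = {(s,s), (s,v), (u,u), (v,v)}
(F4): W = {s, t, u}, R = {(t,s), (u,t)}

Frame correspondent (Sahlqvist): forall x forall y forall z ((xRy & x R^2 z) -> exists w (y = w & z R^2 w)) — i.e. a generalized confluence (Geach) condition.
(F1): ✓.
(F2): fails — 1R1, 1R²0 but no w with 1=w and 0R²w.
(F3): fails — sRs, sR²v but no w with s=w and vR²w.
(F4): fails — uRt, uR²s but no w with t=w and sR²w.
Valid on: (F1).

(F1)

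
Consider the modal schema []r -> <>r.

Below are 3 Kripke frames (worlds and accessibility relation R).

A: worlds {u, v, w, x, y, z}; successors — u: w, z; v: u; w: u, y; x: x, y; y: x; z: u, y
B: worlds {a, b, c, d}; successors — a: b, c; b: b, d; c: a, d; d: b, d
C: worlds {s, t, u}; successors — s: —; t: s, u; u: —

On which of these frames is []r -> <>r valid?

A, B

This is the axiom for seriality; its first-order frame correspondent is forall x exists y Rxy.
A: satisfies the condition.
B: satisfies the condition.
C: fails — world s has no successor.
Valid on: A, B.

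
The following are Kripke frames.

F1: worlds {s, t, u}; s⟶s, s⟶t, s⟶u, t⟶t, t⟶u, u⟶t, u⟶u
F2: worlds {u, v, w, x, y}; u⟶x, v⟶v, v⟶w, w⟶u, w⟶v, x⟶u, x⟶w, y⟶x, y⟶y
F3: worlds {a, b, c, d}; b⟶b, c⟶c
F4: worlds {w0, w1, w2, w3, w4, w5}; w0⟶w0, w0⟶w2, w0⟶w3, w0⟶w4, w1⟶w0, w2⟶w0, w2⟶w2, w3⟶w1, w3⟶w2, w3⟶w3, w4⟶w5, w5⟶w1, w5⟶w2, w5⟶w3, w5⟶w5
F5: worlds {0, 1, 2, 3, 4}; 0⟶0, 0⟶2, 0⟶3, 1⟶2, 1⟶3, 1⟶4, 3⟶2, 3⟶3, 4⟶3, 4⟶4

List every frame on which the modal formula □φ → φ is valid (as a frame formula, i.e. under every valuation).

F1

Frame correspondent (Sahlqvist): ∀x Rxx — i.e. reflexivity.
F1: satisfies the condition.
F2: fails — world u does not see itself.
F3: fails — world a does not see itself.
F4: fails — world w1 does not see itself.
F5: fails — world 1 does not see itself.
Valid on: F1.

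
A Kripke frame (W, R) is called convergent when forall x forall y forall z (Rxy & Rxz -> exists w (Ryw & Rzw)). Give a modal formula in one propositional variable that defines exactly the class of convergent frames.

◇□r → □◇r

A defining formula is ◇□r → □◇r (the .2 axiom).
Suppose ◇□r→□◇r is valid. Take Rxy, Rxz and set V(r)={w : Ryw}. Then □r at y so ◇□r at x, so □◇r at x, so ◇r at z, giving w with Rzw and Ryw.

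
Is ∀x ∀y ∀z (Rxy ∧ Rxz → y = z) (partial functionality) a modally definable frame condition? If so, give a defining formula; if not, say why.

Yes, by ◇q → □q

Yes: it is partial functionality, defined by the CD schema ◇q → □q.
Suppose ◇q→□q is valid. Take Rxy, Rxz and set V(q)={y}. Then ◇q at x, so □q at x, so q at z, i.e. z=y.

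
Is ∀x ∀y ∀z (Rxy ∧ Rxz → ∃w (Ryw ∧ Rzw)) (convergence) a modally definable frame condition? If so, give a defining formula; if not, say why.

Yes, by ◇□p → □◇p

This is a Sahlqvist condition; the .2 axiom ◇□p → □◇p defines it.
Suppose ◇□p→□◇p is valid. Take Rxy, Rxz and set V(p)={w : Ryw}. Then □p at y so ◇□p at x, so □◇p at x, so ◇p at z, giving w with Rzw and Ryw.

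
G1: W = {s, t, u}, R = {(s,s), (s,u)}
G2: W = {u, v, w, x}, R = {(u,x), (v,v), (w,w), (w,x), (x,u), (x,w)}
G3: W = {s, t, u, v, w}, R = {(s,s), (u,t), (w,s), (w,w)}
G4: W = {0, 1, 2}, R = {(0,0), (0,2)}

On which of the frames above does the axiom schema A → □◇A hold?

G2

This is the axiom for symmetry; its first-order frame correspondent is ∀x ∀y (Rxy → Ryx).
G1: fails — Rsu but not Rus.
G2: condition met.
G3: fails — Rws but not Rsw.
G4: fails — R02 but not R20.
Valid on: G2.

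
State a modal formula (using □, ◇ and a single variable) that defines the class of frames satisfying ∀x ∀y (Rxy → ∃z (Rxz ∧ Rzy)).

□□r → □r

The condition is density. The C4 schema □□r → □r defines it.
Suppose □□r→□r is valid. Take Rxy and set V(r)={w : xR²w}. Then □□r at x, so □r at x, so r at y, i.e. ∃z(Rxz∧Rzy).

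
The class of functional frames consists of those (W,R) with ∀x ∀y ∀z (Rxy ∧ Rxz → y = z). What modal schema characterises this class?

This is partial functionality; the standard corresponding axiom is CD: ◇q → □q.
Suppose ◇q→□q is valid. Take Rxy, Rxz and set V(q)={y}. Then ◇q at x, so □q at x, so q at z, i.e. z=y.

◇q → □q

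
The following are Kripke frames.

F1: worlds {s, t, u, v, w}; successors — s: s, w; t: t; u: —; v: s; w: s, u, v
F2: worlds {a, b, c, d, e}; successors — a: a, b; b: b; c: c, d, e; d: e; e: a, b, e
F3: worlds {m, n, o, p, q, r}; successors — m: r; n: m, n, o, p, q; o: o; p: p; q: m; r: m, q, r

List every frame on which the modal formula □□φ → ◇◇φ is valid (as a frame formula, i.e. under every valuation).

F2, F3

The schema corresponds to a generalized confluence (Geach) condition: ∀x ∃w (xR²w ∧ xR²w).
F1: fails — at u but no w* with uR²w* and uR²w*.
F2: holds.
F3: holds.
Valid on: F2, F3.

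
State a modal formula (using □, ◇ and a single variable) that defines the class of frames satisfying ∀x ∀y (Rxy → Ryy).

A defining formula is □(□ψ → ψ) (the T□ axiom).
Suppose □(□ψ→ψ) is valid. Take Rxy and set V(ψ)={w : Ryw}. Then at y, □ψ holds; since □(□ψ→ψ) at x, □ψ→ψ at y, so ψ at y, i.e. Ryy.

□(□ψ → ψ)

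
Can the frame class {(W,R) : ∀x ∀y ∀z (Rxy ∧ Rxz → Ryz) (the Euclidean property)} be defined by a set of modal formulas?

Yes: it is the Euclidean property, defined by the 5 schema ◇r → □◇r.
Suppose ◇r→□◇r is valid. Take Rxy, Rxz and set V(r)={y}. Then ◇r at x, so □◇r at x, so ◇r at z, so some w with Rzw has r; w=y, i.e. Rzy. By symmetry of the argument, Ryz.

Definable; ◇r → □◇r defines it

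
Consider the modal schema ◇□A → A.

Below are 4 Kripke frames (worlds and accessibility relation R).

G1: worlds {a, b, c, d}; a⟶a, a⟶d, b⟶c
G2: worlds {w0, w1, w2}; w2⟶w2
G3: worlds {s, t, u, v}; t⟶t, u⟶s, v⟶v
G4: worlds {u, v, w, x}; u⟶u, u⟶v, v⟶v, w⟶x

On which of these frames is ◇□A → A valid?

This is the axiom for symmetry; its first-order frame correspondent is ∀x ∀y (Rxy → Ryx).
G1: fails — Rad but not Rda.
G2: ✓.
G3: fails — Rus but not Rsu.
G4: fails — Ruv but not Rvu.
Valid on: G2.

G2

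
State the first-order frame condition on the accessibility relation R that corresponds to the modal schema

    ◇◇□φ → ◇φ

This is a Sahlqvist (Geach-type) schema ◇^2□^1φ → □^0◇^1φ.
First-order correspondent: ∀x ∀y (xR²y → ∃w (yRw ∧ xRw)).

∀x ∀y (xR²y → ∃w (yRw ∧ xRw))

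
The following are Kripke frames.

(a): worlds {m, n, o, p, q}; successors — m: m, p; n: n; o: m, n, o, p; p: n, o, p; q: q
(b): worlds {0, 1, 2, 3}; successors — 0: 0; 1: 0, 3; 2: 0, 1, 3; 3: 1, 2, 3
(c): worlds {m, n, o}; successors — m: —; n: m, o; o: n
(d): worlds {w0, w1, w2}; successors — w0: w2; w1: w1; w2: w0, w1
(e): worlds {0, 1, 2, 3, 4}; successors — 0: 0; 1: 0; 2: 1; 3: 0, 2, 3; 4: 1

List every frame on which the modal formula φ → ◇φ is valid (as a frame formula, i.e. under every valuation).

The schema corresponds to reflexivity: ∀x Rxx.
(a): satisfies the condition.
(b): fails — world 1 does not see itself.
(c): fails — world m does not see itself.
(d): fails — world w0 does not see itself.
(e): fails — world 1 does not see itself.

(a)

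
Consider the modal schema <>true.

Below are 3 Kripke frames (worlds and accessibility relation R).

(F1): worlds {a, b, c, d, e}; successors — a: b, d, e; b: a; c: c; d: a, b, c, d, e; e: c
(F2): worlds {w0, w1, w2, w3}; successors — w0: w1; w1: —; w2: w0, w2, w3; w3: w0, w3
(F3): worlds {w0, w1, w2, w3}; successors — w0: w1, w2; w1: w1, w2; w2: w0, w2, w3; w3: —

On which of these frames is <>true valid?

(F1)

This is the axiom for seriality; its first-order frame correspondent is forall x exists y Rxy.
(F1): ✓.
(F2): fails — world w1 has no successor.
(F3): fails — world w3 has no successor.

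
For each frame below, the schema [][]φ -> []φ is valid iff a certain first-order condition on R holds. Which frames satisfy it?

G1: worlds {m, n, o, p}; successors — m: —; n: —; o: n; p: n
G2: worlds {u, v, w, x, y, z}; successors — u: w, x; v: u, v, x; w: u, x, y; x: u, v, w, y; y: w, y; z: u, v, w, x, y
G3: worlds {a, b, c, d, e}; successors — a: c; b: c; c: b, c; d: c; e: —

G2, G3

This is the axiom for density; its first-order frame correspondent is forall x forall y (Rxy -> exists z (Rxz & Rzy)).
G1: fails — Ron but no z with Roz and Rzn.
G2: holds.
G3: holds.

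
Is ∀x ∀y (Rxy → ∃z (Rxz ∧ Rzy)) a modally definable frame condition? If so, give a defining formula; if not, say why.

Yes — defined by □□p → □p

This is a Sahlqvist condition; the C4 axiom □□p → □p defines it.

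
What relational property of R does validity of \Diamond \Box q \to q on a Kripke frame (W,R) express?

This is frame-equivalent to q → □◇q (substitute ¬q for q and contrapose).
Suppose q→□◇q is valid. Take Rxy and set V(q)={x}. Then q at x, so □◇q at x, so ◇q at y, so some z with Ryz has q; z=x, i.e. Ryx.

symmetry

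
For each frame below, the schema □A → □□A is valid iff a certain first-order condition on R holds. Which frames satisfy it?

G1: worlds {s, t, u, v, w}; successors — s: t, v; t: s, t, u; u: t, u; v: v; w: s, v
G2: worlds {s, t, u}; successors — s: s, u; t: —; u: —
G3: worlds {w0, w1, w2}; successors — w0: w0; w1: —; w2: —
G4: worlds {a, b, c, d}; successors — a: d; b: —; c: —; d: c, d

G2, G3

This is the axiom for transitivity; its first-order frame correspondent is ∀x ∀y ∀z (Rxy ∧ Ryz → Rxz).
G1: fails — Rut and Rts but not Rus.
G2: ✓.
G3: ✓.
G4: fails — Rad and Rdc but not Rac.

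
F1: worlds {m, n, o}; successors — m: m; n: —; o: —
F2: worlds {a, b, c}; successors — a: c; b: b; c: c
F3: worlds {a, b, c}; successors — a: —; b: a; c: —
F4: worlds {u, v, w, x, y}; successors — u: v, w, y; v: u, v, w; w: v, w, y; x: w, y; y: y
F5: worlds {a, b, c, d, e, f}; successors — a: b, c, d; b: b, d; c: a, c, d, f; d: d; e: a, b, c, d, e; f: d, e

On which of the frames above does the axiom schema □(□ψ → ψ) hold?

This is the axiom for shift-reflexivity; its first-order frame correspondent is ∀x ∀y (Rxy → Ryy).
F1: satisfies the condition.
F2: satisfies the condition.
F3: fails — Rba but not Raa.
F4: fails — Rvu but not Ruu.
F5: fails — Rcf but not Rff.
Valid on: F1, F2.

F1, F2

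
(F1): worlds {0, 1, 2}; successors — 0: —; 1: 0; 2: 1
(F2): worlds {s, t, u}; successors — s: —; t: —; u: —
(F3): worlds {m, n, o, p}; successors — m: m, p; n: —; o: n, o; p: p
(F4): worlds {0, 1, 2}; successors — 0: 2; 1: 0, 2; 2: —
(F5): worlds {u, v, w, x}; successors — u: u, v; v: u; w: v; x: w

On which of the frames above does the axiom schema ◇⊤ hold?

The schema corresponds to seriality: ∀x ∃y Rxy.
(F1): fails — world 0 has no successor.
(F2): fails — world s has no successor.
(F3): fails — world n has no successor.
(F4): fails — world 2 has no successor.
(F5): holds.
Valid on: (F5).

(F5)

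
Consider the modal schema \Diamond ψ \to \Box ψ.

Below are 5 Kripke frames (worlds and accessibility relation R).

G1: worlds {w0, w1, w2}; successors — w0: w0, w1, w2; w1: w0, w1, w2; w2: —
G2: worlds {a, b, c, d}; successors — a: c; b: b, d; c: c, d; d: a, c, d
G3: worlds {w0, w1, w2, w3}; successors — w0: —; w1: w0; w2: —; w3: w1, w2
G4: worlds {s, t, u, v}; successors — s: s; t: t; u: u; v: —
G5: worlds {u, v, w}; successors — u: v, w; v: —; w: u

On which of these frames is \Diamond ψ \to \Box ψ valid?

G4

This is the axiom for partial functionality; its first-order frame correspondent is \forall x \forall y \forall z (Rxy \wedge Rxz \to y = z).
G1: fails — w0 sees both w0 and w1.
G2: fails — b sees both b and d.
G3: fails — w3 sees both w1 and w2.
G4: satisfies the condition.
G5: fails — u sees both v and w.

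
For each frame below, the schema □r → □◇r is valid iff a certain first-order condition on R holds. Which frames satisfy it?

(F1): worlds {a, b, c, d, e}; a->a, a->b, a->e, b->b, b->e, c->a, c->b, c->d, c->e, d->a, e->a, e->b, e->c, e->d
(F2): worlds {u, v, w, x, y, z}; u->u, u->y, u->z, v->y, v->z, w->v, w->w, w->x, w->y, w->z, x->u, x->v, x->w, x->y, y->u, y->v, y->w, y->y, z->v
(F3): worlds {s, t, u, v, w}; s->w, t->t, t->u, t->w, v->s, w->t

(F1)

This is the axiom for a generalized confluence (Geach) condition; its first-order frame correspondent is ∀x ∀z (xRz → ∃w (xRw ∧ zRw)).
(F1): condition met.
(F2): fails — uRz but no t with uRt and zRt.
(F3): fails — sRw but no w* with sRw* and wRw*.
Valid on: (F1).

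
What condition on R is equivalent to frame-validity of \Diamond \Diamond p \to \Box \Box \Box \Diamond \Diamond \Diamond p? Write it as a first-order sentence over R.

\forall x \forall y \forall z ((x R^2 y \wedge x R^3 z) \to \exists w (y = w \wedge z R^3 w))

This is a Sahlqvist (Geach-type) schema ◇^2□^0p → □^3◇^3p.
Minimal-valuation argument: fix x; take any y with xR^2y and any z with xR^3z. Set V(p) to the set of worlds R-reachable from y in exactly 0 steps. Then □^0p holds at y, so the antecedent holds at x; validity forces ◇^3p at z, giving a w with zR^3w and yR^0w.
First-order correspondent: \forall x \forall y \forall z ((x R^2 y \wedge x R^3 z) \to \exists w (y = w \wedge z R^3 w)).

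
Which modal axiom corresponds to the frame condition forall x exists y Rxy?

□s → ◇s

The condition is seriality. The D schema □s → ◇s defines it.
Suppose □s→◇s is valid. At any x set V(s)=W. Then □s at x, so ◇s at x, so x has a successor.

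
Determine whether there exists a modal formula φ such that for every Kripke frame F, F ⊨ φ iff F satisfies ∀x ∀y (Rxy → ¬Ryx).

Any modally definable frame class is closed under surjective bounded morphisms.
The 5-cycle (worlds s,t,u,v,w with s→t→u→v→w→s) is asymmetric. Mapping every world to a single reflexive point • is a surjective bounded morphism, and the reflexive point is not asymmetric (R•• but asymmetry requires ¬R••).
So the class is not modally definable.

No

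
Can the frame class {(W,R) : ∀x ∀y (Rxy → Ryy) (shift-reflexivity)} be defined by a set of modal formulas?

Yes — defined by □(□p → p)

The condition is shift-reflexivity. A defining modal formula is □(□p → p).
Suppose □(□p→p) is valid. Take Rxy and set V(p)={w : Ryw}. Then at y, □p holds; since □(□p→p) at x, □p→p at y, so p at y, i.e. Ryy.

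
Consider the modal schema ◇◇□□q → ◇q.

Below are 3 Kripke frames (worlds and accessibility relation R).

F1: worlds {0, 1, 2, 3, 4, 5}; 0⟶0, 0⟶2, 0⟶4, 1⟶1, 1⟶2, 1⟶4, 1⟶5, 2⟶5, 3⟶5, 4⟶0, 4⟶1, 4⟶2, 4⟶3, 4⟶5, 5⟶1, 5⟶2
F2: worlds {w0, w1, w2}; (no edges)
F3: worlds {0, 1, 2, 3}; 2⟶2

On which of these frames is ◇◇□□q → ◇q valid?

F2, F3

Frame correspondent (Sahlqvist): ∀x ∀y (xR²y → ∃w (yR²w ∧ xRw)) — i.e. a generalized confluence (Geach) condition.
F1: fails — 2R²2 but no w with 2R²w and 2Rw.
F2: holds.
F3: holds.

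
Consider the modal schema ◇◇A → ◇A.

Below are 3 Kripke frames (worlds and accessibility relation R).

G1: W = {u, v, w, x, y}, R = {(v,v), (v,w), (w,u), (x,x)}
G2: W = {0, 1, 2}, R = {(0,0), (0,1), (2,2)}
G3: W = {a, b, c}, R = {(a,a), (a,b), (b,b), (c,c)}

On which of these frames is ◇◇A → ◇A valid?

G2, G3

The schema corresponds to transitivity: ∀x ∀y ∀z (Rxy ∧ Ryz → Rxz).
G1: fails — Rvw and Rwu but not Rvu.
G2: ✓.
G3: ✓.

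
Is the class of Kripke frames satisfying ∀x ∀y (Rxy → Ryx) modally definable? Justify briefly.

Definable; q → □◇q defines it

The condition is symmetry. A defining modal formula is q → □◇q.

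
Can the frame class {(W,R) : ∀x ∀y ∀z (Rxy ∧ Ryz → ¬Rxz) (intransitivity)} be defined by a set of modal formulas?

No

If a class were modally definable it would be closed under surjective bounded morphisms (Goldblatt–Thomason).
The 3-cycle (worlds a,b,c with a→b→c→a) is intransitive. Mapping every world to a single reflexive point • is a surjective bounded morphism; the reflexive point is not intransitive (R••∧R•• but R••).
So no modal formula (or set of formulas) defines exactly the intransitive frames.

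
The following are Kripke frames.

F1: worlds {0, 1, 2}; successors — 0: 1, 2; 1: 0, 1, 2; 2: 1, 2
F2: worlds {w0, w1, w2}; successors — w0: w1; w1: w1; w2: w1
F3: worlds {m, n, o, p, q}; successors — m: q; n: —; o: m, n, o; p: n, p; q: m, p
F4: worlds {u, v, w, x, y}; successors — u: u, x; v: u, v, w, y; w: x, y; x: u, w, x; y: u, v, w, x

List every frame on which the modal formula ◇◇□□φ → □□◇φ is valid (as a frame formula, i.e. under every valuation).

This is the axiom for a generalized confluence (Geach) condition; its first-order frame correspondent is ∀x ∀y ∀z ((xR²y ∧ xR²z) → ∃w (yR²w ∧ zRw)).
F1: condition met.
F2: condition met.
F3: fails — mR²m, mR²m but no w with mR²w and mRw.
F4: condition met.

F1, F2, F4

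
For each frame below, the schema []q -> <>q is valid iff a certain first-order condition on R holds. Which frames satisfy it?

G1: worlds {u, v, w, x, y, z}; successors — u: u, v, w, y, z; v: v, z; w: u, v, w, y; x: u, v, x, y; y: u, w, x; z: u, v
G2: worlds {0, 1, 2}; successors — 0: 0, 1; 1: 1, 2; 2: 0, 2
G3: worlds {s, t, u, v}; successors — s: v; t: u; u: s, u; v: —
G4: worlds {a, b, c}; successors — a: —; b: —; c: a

G1, G2

This is the axiom for seriality; its first-order frame correspondent is forall x exists y Rxy.
G1: holds.
G2: holds.
G3: fails — world v has no successor.
G4: fails — world a has no successor.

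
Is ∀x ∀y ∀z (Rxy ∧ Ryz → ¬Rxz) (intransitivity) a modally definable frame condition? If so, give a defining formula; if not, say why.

No — not modally definable

Any modally definable frame class is closed under surjective bounded morphisms.
The 5-cycle (worlds 0,1,2,3,4 with 0→1→2→3→4→0) is intransitive. Mapping every world to a single reflexive point • is a surjective bounded morphism; the reflexive point is not intransitive (R••∧R•• but R••).
Hence intransitivity is not modally definable.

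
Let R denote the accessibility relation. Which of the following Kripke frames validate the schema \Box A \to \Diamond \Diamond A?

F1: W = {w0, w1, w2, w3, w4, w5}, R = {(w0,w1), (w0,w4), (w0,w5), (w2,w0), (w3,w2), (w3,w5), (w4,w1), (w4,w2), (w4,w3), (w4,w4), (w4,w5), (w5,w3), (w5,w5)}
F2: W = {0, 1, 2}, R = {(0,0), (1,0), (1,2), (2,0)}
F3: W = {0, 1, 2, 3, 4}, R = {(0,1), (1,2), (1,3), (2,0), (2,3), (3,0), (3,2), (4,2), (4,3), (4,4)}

F2

Frame correspondent (Sahlqvist): \forall x \exists w (xRw \wedge x R^2 w) — i.e. a generalized confluence (Geach) condition.
F1: fails — at w1 but no w with w1Rw and w1R²w.
F2: ✓.
F3: fails — at 0 but no w with 0Rw and 0R²w.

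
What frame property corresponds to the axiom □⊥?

□⊥ is valid iff no world has any successor (otherwise □⊥ fails at any world with one).

emptiness of R: ∀x ∀y ¬Rxy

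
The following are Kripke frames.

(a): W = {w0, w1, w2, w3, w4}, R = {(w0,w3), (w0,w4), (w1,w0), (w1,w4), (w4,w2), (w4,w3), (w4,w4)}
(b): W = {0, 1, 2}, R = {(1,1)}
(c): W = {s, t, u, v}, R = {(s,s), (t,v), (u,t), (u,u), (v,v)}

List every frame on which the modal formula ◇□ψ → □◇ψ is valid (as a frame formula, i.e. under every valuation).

Frame correspondent (Sahlqvist): ∀x ∀y ∀z (Rxy ∧ Rxz → ∃w (Ryw ∧ Rzw)) — i.e. convergence.
(a): fails — Rw0w4 and Rw0w3 but w4 and w3 have no common successor.
(b): holds.
(c): fails — Rut and Ruu but t and u have no common successor.

(b)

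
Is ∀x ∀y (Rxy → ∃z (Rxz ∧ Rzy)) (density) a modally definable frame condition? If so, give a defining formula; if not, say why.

Definable; □□r → □r defines it

This is a Sahlqvist condition; the C4 axiom □□r → □r defines it.
Suppose □□r→□r is valid. Take Rxy and set V(r)={w : xR²w}. Then □□r at x, so □r at x, so r at y, i.e. ∃z(Rxz∧Rzy).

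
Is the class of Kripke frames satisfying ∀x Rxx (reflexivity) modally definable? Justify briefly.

Yes — defined by □p → p

Yes: it is reflexivity, defined by the T schema □p → p.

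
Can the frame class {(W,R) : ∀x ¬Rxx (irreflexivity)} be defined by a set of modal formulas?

No — not modally definable

If a class were modally definable it would be closed under surjective bounded morphisms (Goldblatt–Thomason).
The 5-cycle (worlds 0,1,2,3,4 with 0→1→2→3→4→0) is irreflexive, and the map sending every world to a single reflexive point • is a surjective bounded morphism (forth: every edge maps to (•,•); back: every world has a successor). So any modal formula valid on the 5-cycle is also valid on the reflexive point, which is not irreflexive.
So no modal formula (or set of formulas) defines exactly the irreflexive frames.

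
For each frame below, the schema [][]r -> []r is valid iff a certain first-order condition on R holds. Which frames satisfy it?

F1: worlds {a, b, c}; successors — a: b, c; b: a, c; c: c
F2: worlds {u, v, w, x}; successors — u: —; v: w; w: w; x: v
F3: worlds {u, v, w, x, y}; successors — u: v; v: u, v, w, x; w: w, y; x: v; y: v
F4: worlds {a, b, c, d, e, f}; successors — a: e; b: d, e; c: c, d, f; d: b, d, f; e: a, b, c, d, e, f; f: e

Frame correspondent (Sahlqvist): forall x forall y (Rxy -> exists z (Rxz & Rzy)) — i.e. density.
F1: fails — Rab but no z with Raz and Rzb.
F2: fails — Rxv but no z with Rxz and Rzv.
F3: ✓.
F4: ✓.

F3, F4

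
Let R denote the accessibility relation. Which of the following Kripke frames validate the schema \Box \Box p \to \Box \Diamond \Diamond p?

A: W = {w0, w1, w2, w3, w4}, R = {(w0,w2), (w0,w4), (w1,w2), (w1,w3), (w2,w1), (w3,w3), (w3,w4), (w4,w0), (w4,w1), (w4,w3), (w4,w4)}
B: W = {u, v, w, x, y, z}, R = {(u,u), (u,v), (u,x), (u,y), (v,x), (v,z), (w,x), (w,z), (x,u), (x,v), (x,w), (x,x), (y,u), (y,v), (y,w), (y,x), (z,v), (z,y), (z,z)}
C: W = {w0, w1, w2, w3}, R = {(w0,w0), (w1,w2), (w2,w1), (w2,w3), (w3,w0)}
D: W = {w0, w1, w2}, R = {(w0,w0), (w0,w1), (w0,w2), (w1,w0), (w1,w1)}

A, B

This is the axiom for a generalized confluence (Geach) condition; its first-order frame correspondent is \forall x \forall z (xRz \to \exists w (x R^2 w \wedge z R^2 w)).
A: satisfies the condition.
B: satisfies the condition.
C: fails — w1Rw2 but no w with w1R²w and w2R²w.
D: fails — w0Rw2 but no w with w0R²w and w2R²w.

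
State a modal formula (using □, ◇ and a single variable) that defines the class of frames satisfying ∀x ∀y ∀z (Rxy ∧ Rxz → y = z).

◇q → □q

A defining formula is ◇q → □q (the CD axiom).
Suppose ◇q→□q is valid. Take Rxy, Rxz and set V(q)={y}. Then ◇q at x, so □q at x, so q at z, i.e. z=y.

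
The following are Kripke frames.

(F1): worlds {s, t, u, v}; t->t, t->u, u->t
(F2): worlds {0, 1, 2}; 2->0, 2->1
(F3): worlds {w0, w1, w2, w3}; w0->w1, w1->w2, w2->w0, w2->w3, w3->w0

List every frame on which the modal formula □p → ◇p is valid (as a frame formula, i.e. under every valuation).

(F3)

Frame correspondent (Sahlqvist): ∀x ∃y Rxy — i.e. seriality.
(F1): fails — world s has no successor.
(F2): fails — world 0 has no successor.
(F3): condition met.
Valid on: (F3).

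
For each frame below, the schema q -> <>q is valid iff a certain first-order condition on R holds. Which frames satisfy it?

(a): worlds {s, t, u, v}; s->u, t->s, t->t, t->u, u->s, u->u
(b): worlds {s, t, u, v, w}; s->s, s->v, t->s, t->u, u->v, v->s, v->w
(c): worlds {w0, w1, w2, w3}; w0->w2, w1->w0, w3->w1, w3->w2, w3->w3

This is the axiom for reflexivity; its first-order frame correspondent is forall x Rxx.
(a): fails — world s does not see itself.
(b): fails — world t does not see itself.
(c): fails — world w0 does not see itself.

none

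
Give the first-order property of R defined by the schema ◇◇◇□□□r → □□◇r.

∀x ∀y ∀z ((xR³y ∧ xR²z) → ∃w (yR³w ∧ zRw))

This is a Sahlqvist (Geach-type) schema ◇^3□^3r → □^2◇^1r.
First-order correspondent: ∀x ∀y ∀z ((xR³y ∧ xR²z) → ∃w (yR³w ∧ zRw)).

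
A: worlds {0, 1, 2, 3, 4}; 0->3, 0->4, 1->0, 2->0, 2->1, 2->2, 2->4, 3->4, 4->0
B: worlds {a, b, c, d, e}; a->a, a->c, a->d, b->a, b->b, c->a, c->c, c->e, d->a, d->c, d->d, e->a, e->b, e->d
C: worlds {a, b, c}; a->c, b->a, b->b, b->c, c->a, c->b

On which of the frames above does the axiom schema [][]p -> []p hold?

B

This is the axiom for density; its first-order frame correspondent is forall x forall y (Rxy -> exists z (Rxz & Rzy)).
A: fails — R10 but no z with R1z and Rz0.
B: satisfies the condition.
C: fails — Rac but no z with Raz and Rzc.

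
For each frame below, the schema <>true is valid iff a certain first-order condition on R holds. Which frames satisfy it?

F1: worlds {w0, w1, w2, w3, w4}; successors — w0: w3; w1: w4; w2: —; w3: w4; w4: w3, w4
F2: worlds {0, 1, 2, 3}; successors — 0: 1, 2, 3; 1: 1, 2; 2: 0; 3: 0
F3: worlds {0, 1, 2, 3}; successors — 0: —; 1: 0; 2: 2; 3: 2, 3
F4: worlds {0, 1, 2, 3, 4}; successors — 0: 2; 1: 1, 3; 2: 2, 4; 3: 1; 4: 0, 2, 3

This is the axiom for seriality; its first-order frame correspondent is forall x exists y Rxy.
F1: fails — world w2 has no successor.
F2: condition met.
F3: fails — world 0 has no successor.
F4: condition met.

F2, F4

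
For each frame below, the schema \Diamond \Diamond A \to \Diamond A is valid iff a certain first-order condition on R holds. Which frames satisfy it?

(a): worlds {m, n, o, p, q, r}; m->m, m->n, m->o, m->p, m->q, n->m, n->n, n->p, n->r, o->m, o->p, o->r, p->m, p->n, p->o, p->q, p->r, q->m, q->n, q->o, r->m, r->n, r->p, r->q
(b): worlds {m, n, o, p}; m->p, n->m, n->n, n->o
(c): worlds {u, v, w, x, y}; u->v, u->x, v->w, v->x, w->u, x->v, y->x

The schema corresponds to transitivity: \forall x \forall y \forall z (Rxy \wedge Ryz \to Rxz).
(a): fails — Rom and Rmn but not Ron.
(b): fails — Rnm and Rmp but not Rnp.
(c): fails — Ruv and Rvw but not Ruw.
Valid on no frame.

none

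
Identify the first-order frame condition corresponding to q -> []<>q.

symmetry: forall x forall y (Rxy -> Ryx)

Suppose q→□◇q is valid. Take Rxy and set V(q)={x}. Then q at x, so □◇q at x, so ◇q at y, so some z with Ryz has q; z=x, i.e. Ryx.
Conversely, any frame satisfying forall x forall y (Rxy -> Ryx) validates the schema.
Frame condition: forall x forall y (Rxy -> Ryx).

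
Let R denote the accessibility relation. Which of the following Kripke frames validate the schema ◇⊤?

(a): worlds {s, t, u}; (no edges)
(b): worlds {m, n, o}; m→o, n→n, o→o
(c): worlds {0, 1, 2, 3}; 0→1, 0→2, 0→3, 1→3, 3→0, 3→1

(b)

Frame correspondent (Sahlqvist): ∀x ∃y Rxy — i.e. seriality.
(a): fails — world s has no successor.
(b): holds.
(c): fails — world 2 has no successor.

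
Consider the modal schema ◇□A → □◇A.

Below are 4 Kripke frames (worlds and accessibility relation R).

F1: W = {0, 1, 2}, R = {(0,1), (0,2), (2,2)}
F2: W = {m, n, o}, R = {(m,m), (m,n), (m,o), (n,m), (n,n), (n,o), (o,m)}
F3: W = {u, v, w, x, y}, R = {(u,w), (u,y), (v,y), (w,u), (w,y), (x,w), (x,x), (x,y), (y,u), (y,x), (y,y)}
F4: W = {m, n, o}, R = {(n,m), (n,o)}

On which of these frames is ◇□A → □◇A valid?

F2, F3

Frame correspondent (Sahlqvist): ∀x ∀y ∀z (Rxy ∧ Rxz → ∃w (Ryw ∧ Rzw)) — i.e. convergence.
F1: fails — R01 and R01 but 1 and 1 have no common successor.
F2: ✓.
F3: ✓.
F4: fails — Rno and Rno but o and o have no common successor.
Valid on: F2, F3.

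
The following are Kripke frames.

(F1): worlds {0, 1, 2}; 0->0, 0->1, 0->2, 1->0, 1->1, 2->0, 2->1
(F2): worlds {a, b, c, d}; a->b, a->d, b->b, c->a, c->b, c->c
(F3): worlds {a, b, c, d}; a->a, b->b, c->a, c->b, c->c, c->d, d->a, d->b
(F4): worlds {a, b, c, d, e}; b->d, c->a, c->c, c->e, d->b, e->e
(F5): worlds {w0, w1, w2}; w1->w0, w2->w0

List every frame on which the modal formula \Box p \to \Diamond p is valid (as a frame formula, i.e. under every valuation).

(F1), (F3)

The schema corresponds to seriality: \forall x \exists y Rxy.
(F1): ✓.
(F2): fails — world d has no successor.
(F3): ✓.
(F4): fails — world a has no successor.
(F5): fails — world w0 has no successor.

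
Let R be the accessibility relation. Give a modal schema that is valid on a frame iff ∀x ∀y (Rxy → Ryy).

The condition is shift-reflexivity. The T□ schema □(□s → s) defines it.
Suppose □(□s→s) is valid. Take Rxy and set V(s)={w : Ryw}. Then at y, □s holds; since □(□s→s) at x, □s→s at y, so s at y, i.e. Ryy.

□(□s → s)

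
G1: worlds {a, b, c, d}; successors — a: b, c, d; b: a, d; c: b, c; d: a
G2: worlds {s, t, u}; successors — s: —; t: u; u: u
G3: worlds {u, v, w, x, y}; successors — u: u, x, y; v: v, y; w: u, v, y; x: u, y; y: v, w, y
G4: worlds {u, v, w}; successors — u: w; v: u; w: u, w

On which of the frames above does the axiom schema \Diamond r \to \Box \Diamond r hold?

Frame correspondent (Sahlqvist): \forall x \forall y \forall z (Rxy \wedge Rxz \to Ryz) — i.e. the Euclidean property.
G1: fails — Rab and Rab but not Rbb.
G2: holds.
G3: fails — Rux and Rux but not Rxx.
G4: fails — Rvu and Rvu but not Ruu.

G2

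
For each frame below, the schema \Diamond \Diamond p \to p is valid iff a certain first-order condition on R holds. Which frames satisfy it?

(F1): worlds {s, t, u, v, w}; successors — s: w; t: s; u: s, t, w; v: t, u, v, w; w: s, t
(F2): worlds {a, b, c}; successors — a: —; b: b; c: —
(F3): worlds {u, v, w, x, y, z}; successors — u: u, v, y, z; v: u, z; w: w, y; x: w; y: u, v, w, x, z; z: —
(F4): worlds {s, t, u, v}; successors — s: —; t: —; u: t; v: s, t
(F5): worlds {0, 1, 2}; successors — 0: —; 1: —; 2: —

The schema corresponds to a generalized confluence (Geach) condition: \forall x \forall y (x R^2 y \to \exists w (y = w \wedge x = w)).
(F1): fails — sR²t but t ≠ s.
(F2): satisfies the condition.
(F3): fails — uR²v but v ≠ u.
(F4): satisfies the condition.
(F5): satisfies the condition.

(F2), (F4), (F5)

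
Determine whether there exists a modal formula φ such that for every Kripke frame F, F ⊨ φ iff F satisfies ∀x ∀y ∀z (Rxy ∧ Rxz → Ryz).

Definable; ◇p → □◇p defines it

The condition is the Euclidean property. A defining modal formula is ◇p → □◇p.
Suppose ◇p→□◇p is valid. Take Rxy, Rxz and set V(p)={y}. Then ◇p at x, so □◇p at x, so ◇p at z, so some w with Rzw has p; w=y, i.e. Rzy. By symmetry of the argument, Ryz.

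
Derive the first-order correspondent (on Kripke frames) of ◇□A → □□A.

∀x ∀y ∀z ((xRy ∧ xR²z) → ∃w (yRw ∧ z = w))

This is a Sahlqvist (Geach-type) schema ◇^1□^1A → □^2◇^0A.
Minimal-valuation argument: fix x; take any y with xR^1y and any z with xR^2z. Set V(A) to the set of worlds R-reachable from y in exactly 1 step. Then □^1A holds at y, so the antecedent holds at x; validity forces ◇^0A at z, giving a w with zR^0w and yR^1w.
First-order correspondent: ∀x ∀y ∀z ((xRy ∧ xR²z) → ∃w (yRw ∧ z = w)).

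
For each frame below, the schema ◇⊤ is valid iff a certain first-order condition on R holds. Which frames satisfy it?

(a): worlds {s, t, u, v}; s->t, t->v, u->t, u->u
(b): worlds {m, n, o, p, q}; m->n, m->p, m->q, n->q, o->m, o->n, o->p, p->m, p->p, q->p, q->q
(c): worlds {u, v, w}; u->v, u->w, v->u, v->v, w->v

This is the axiom for seriality; its first-order frame correspondent is ∀x ∃y Rxy.
(a): fails — world v has no successor.
(b): satisfies the condition.
(c): satisfies the condition.

(b), (c)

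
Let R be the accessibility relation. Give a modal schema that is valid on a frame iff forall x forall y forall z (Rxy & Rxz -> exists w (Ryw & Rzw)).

◇□ψ → □◇ψ

This is convergence; the standard corresponding axiom is .2: ◇□ψ → □◇ψ.
Suppose ◇□ψ→□◇ψ is valid. Take Rxy, Rxz and set V(ψ)={w : Ryw}. Then □ψ at y so ◇□ψ at x, so □◇ψ at x, so ◇ψ at z, giving w with Rzw and Ryw.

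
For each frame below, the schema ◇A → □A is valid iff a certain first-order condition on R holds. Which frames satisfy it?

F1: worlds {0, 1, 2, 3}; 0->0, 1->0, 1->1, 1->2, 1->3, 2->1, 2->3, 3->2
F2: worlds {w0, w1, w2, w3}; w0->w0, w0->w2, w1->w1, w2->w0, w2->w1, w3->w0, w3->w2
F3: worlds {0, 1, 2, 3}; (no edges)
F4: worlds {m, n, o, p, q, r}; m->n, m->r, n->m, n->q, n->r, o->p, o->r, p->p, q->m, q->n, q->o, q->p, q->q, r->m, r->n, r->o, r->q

Frame correspondent (Sahlqvist): ∀x ∀y ∀z (Rxy ∧ Rxz → y = z) — i.e. partial functionality.
F1: fails — 1 sees both 0 and 1.
F2: fails — w0 sees both w0 and w2.
F3: condition met.
F4: fails — m sees both n and r.

F3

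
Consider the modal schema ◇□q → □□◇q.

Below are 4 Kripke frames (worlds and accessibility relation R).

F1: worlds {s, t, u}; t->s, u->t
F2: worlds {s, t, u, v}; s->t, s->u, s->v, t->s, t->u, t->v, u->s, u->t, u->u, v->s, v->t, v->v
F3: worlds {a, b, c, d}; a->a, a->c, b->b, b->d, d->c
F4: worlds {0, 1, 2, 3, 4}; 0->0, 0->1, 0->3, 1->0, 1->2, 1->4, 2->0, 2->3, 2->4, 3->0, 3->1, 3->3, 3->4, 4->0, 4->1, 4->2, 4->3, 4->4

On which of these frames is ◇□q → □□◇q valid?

This is the axiom for a generalized confluence (Geach) condition; its first-order frame correspondent is ∀x ∀y ∀z ((xRy ∧ xR²z) → ∃w (yRw ∧ zRw)).
F1: fails — uRt, uR²s but no w with tRw and sRw.
F2: satisfies the condition.
F3: fails — aRa, aR²c but no w with aRw and cRw.
F4: satisfies the condition.

F2, F4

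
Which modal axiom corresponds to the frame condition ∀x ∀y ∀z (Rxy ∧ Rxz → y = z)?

◇r → □r

A defining formula is ◇r → □r (the CD axiom).
Suppose ◇r→□r is valid. Take Rxy, Rxz and set V(r)={y}. Then ◇r at x, so □r at x, so r at z, i.e. z=y.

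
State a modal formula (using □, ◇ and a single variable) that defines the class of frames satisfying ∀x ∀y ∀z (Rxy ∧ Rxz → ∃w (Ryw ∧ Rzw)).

A defining formula is ◇□p → □◇p (the .2 axiom).
Suppose ◇□p→□◇p is valid. Take Rxy, Rxz and set V(p)={w : Ryw}. Then □p at y so ◇□p at x, so □◇p at x, so ◇p at z, giving w with Rzw and Ryw.

◇□p → □◇p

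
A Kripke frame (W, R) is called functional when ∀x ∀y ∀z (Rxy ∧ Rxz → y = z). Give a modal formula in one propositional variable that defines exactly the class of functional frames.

A defining formula is ◇p → □p (the CD axiom).
Suppose ◇p→□p is valid. Take Rxy, Rxz and set V(p)={y}. Then ◇p at x, so □p at x, so p at z, i.e. z=y.

◇p → □p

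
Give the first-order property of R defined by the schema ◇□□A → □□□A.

∀x ∀y ∀z ((xRy ∧ xR³z) → ∃w (yR²w ∧ z = w))

This is a Sahlqvist (Geach-type) schema ◇^1□^2A → □^3◇^0A.
First-order correspondent: ∀x ∀y ∀z ((xRy ∧ xR³z) → ∃w (yR²w ∧ z = w)).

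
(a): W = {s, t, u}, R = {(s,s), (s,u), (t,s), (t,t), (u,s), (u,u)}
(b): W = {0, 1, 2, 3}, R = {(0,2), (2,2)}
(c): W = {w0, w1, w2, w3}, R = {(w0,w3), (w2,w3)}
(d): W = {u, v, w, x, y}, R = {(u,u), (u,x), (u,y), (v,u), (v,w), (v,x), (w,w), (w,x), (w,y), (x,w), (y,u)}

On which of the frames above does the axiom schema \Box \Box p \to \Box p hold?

(a), (b), (d)

The schema corresponds to density: \forall x \forall y (Rxy \to \exists z (Rxz \wedge Rzy)).
(a): satisfies the condition.
(b): satisfies the condition.
(c): fails — Rw0w3 but no z with Rw0z and Rzw3.
(d): satisfies the condition.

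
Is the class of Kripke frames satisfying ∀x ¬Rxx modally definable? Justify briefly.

If a class were modally definable it would be closed under surjective bounded morphisms (Goldblatt–Thomason).
The 3-cycle (worlds a,b,c with a→b→c→a) is irreflexive, and the map sending every world to a single reflexive point • is a surjective bounded morphism (forth: every edge maps to (•,•); back: every world has a successor). So any modal formula valid on the 3-cycle is also valid on the reflexive point, which is not irreflexive.
So no modal formula (or set of formulas) defines exactly the irreflexive frames.

Not modally definable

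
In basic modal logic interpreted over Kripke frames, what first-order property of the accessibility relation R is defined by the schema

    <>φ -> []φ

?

Partial functionality

Suppose ◇φ→□φ is valid. Take Rxy, Rxz and set V(φ)={y}. Then ◇φ at x, so □φ at x, so φ at z, i.e. z=y.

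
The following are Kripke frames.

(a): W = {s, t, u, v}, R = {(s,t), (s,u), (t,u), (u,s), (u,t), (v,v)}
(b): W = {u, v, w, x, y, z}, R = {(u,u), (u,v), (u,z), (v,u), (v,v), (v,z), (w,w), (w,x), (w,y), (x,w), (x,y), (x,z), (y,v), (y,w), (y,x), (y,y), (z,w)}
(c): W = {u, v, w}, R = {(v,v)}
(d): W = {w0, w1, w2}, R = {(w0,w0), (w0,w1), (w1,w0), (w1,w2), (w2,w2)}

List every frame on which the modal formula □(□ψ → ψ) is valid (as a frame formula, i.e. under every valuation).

Frame correspondent (Sahlqvist): ∀x ∀y (Rxy → Ryy) — i.e. shift-reflexivity.
(a): fails — Rut but not Rtt.
(b): fails — Ruz but not Rzz.
(c): condition met.
(d): fails — Rw0w1 but not Rw1w1.

(c)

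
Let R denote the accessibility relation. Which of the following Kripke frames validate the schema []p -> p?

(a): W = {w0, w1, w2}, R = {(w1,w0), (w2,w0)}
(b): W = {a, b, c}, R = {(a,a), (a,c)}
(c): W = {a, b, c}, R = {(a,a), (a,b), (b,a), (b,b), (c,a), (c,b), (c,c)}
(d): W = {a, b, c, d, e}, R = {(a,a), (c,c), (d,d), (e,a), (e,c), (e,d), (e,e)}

(c)

The schema corresponds to reflexivity: forall x Rxx.
(a): fails — world w0 does not see itself.
(b): fails — world b does not see itself.
(c): holds.
(d): fails — world b does not see itself.
Valid on: (c).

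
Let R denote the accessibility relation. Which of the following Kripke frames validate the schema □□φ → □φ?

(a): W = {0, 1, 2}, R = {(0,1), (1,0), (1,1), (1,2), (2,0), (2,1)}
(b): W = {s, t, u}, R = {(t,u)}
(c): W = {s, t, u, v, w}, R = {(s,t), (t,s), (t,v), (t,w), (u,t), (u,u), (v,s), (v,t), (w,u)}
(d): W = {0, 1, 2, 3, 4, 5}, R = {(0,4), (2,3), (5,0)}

This is the axiom for density; its first-order frame correspondent is ∀x ∀y (Rxy → ∃z (Rxz ∧ Rzy)).
(a): satisfies the condition.
(b): fails — Rtu but no z with Rtz and Rzu.
(c): fails — Rtv but no z with Rtz and Rzv.
(d): fails — R23 but no z with R2z and Rz3.
Valid on: (a).

(a)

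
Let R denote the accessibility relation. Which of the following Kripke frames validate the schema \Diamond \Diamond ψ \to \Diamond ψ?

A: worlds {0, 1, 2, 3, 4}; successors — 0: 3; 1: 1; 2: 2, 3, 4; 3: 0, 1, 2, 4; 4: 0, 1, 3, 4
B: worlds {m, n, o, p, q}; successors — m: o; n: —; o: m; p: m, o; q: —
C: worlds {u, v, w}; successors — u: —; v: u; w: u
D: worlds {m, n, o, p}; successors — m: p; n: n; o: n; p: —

Frame correspondent (Sahlqvist): \forall x \forall y \forall z (Rxy \wedge Ryz \to Rxz) — i.e. transitivity.
A: fails — R34 and R43 but not R33.
B: fails — Rom and Rmo but not Roo.
C: ✓.
D: ✓.

C, D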